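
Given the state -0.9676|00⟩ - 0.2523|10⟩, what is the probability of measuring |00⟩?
0.9362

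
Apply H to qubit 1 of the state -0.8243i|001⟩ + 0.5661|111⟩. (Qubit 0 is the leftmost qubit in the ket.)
-0.5829i|001⟩ - 0.5829i|011⟩ + 0.4003|101⟩ - 0.4003|111⟩

H on qubit 1 mixes each pair of kets that differ only in qubit 1: amplitudes (a, b) of (|…0…⟩, |…1…⟩) become ((a + b)/√2, (a − b)/√2). Kets absent from the input have amplitude 0.
(|001⟩, |011⟩): (a, b) = (-0.8243i, 0) → (-0.5829i, -0.5829i)
(|101⟩, |111⟩): (a, b) = (0, 0.5661) → (0.4003, -0.4003)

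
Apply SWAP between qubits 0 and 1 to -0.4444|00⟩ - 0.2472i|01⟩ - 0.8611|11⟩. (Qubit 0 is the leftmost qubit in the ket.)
-0.4444|00⟩ - 0.2472i|10⟩ - 0.8611|11⟩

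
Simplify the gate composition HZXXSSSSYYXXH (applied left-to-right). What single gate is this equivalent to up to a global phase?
X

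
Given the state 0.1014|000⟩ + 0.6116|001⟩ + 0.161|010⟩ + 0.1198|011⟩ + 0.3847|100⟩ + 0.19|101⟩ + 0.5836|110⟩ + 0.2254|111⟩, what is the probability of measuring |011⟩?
0.01435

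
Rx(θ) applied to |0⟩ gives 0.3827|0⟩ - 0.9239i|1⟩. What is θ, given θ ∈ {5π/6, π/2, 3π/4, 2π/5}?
3π/4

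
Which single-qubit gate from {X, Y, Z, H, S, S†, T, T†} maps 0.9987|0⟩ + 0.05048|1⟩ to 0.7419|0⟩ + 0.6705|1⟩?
H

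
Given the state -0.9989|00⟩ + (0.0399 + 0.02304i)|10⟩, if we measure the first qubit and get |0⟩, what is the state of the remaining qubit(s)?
-|0⟩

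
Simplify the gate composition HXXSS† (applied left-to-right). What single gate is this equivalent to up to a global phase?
H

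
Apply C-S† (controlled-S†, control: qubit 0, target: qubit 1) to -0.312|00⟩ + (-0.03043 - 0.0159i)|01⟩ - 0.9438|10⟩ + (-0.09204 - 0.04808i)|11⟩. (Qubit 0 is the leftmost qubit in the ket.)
-0.312|00⟩ + (-0.03043 - 0.0159i)|01⟩ - 0.9438|10⟩ + (-0.04808 + 0.09204i)|11⟩

C-S† leaves the control-|0⟩ kets |00⟩, |01⟩ unchanged and applies S† to qubit 1 on the control-|1⟩ pair (|10⟩, |11⟩).
S† = [[1, 0], [0, -i]].
With a = amp(|10⟩) = -0.9438 and b = amp(|11⟩) = (-0.09204 - 0.04808i):
new amp(|10⟩) = (1)·a = -0.9438
new amp(|11⟩) = (-i)·b = (-0.04808 + 0.09204i)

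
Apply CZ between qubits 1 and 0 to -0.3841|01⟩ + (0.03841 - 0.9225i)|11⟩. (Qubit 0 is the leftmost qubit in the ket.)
-0.3841|01⟩ + (-0.03841 + 0.9225i)|11⟩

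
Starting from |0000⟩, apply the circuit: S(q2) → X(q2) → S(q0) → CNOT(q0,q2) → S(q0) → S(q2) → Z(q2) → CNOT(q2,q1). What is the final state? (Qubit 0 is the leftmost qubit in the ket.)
-i|0110⟩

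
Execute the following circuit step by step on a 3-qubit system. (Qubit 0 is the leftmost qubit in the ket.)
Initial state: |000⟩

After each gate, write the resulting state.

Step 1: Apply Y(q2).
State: i|001⟩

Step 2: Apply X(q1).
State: i|011⟩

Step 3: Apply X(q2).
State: i|010⟩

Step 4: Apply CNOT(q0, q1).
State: i|010⟩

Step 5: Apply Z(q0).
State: i|010⟩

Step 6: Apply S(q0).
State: i|010⟩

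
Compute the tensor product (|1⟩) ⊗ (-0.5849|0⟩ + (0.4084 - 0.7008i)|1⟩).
-0.5849|10⟩ + (0.4084 - 0.7008i)|11⟩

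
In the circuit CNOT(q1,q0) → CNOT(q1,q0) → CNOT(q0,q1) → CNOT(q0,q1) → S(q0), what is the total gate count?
5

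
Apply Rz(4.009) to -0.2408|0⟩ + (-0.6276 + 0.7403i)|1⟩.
(0.1012 + 0.2185i)|0⟩ + (-0.408 - 0.8806i)|1⟩

Rz(4.009) = [[e^(−iθ/2), 0], [0, e^(iθ/2)]] with e^(±iθ/2) = cos(θ/2) ± i·sin(θ/2); θ = 4.009, cos(θ/2) ≈ -0.420234, sin(θ/2) ≈ 0.907416.
With a = amp(|0⟩) = -0.2408 and b = amp(|1⟩) = (-0.6276 + 0.7403i):
new amp(|0⟩) = (-0.420234 - 0.907416i)·a = (0.1012 + 0.2185i)
new amp(|1⟩) = (-0.420234 + 0.907416i)·b = (-0.408 - 0.8806i)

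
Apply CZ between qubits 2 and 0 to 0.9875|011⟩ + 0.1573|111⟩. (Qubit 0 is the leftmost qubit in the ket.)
0.9875|011⟩ - 0.1573|111⟩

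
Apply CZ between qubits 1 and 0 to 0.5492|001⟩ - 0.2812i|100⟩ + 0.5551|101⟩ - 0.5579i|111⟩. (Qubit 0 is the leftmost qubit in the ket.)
0.5492|001⟩ - 0.2812i|100⟩ + 0.5551|101⟩ + 0.5579i|111⟩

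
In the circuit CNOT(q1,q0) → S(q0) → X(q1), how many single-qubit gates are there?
2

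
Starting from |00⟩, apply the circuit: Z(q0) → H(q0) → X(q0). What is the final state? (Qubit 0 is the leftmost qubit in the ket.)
1/√2|00⟩ + 1/√2|10⟩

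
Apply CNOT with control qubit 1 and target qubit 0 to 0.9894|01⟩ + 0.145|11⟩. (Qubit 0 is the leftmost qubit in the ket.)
0.145|01⟩ + 0.9894|11⟩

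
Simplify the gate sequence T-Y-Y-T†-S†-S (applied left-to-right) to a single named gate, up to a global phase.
I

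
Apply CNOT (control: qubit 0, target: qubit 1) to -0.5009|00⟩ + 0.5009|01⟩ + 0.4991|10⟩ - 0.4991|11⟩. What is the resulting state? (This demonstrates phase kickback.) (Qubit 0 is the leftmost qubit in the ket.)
-0.5009|00⟩ + 0.5009|01⟩ - 0.4991|10⟩ + 0.4991|11⟩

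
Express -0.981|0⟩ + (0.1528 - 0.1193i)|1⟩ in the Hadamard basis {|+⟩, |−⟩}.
(-0.5856 - 0.08436i)|+⟩ + (-0.8017 + 0.08436i)|−⟩

With |ψ⟩ = α|0⟩ + β|1⟩, the Hadamard-basis coefficients are ⟨+|ψ⟩ = (α + β)/√2 and ⟨−|ψ⟩ = (α − β)/√2.
Here α = -0.981, β = (0.1528 - 0.1193i): (α + β)/√2 = (-0.5856 - 0.08436i), (α − β)/√2 = (-0.8017 + 0.08436i).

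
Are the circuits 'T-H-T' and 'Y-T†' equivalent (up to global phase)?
No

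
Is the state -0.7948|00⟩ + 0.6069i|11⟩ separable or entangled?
Entangled

Writing the state as a|00⟩ + b|01⟩ + c|10⟩ + d|11⟩, it is a product state iff ad − bc = 0.
Here (a, b, c, d) = (-0.7948, 0, 0, 0.6069i): ad − bc = (-0.7948)(0.6069i) − (0)(0) = -0.4824i ≠ 0, so the state is entangled.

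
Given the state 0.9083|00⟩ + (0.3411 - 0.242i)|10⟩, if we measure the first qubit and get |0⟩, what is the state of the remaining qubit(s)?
|0⟩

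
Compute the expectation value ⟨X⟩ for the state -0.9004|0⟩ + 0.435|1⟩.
-0.7833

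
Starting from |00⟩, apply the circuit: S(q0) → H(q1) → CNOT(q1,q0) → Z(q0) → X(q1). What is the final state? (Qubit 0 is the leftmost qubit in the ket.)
1/√2|01⟩ - 1/√2|10⟩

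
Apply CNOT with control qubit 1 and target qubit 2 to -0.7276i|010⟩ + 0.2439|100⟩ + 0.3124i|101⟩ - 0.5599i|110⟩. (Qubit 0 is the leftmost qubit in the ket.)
-0.7276i|011⟩ + 0.2439|100⟩ + 0.3124i|101⟩ - 0.5599i|111⟩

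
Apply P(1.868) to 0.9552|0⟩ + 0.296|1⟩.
0.9552|0⟩ + (-0.08668 + 0.283i)|1⟩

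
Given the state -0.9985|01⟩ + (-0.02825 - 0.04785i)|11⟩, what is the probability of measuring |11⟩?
0.003088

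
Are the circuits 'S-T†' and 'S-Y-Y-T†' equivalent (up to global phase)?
Yes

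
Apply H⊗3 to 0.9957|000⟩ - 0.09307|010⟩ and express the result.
0.3191|000⟩ + 0.3191|001⟩ + 0.3849|010⟩ + 0.3849|011⟩ + 0.3191|100⟩ + 0.3191|101⟩ + 0.3849|110⟩ + 0.3849|111⟩

H⊗3 gives amp(|y⟩) = (1/2√2) Σ_x (−1)^(x·y) amp(|x⟩), where x·y is the number of positions in which both x and y have a 1.
|000⟩: (0.9957 - 0.09307)/(2√2) = 0.3191
|001⟩: (0.9957 - 0.09307)/(2√2) = 0.3191
|010⟩: (0.9957 + 0.09307)/(2√2) = 0.3849
|011⟩: (0.9957 + 0.09307)/(2√2) = 0.3849
|100⟩: (0.9957 - 0.09307)/(2√2) = 0.3191
|101⟩: (0.9957 - 0.09307)/(2√2) = 0.3191
|110⟩: (0.9957 + 0.09307)/(2√2) = 0.3849
|111⟩: (0.9957 + 0.09307)/(2√2) = 0.3849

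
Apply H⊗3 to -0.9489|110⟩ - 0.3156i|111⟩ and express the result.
(-0.3355 - 0.1116i)|000⟩ + (-0.3355 + 0.1116i)|001⟩ + (0.3355 + 0.1116i)|010⟩ + (0.3355 - 0.1116i)|011⟩ + (0.3355 + 0.1116i)|100⟩ + (0.3355 - 0.1116i)|101⟩ + (-0.3355 - 0.1116i)|110⟩ + (-0.3355 + 0.1116i)|111⟩

H⊗3 gives amp(|y⟩) = (1/2√2) Σ_x (−1)^(x·y) amp(|x⟩), where x·y is the number of positions in which both x and y have a 1.
|000⟩: (-0.9489 - 0.3156i)/(2√2) = (-0.3355 - 0.1116i)
|001⟩: (-0.9489 + 0.3156i)/(2√2) = (-0.3355 + 0.1116i)
|010⟩: (0.9489 + 0.3156i)/(2√2) = (0.3355 + 0.1116i)
|011⟩: (0.9489 - 0.3156i)/(2√2) = (0.3355 - 0.1116i)
|100⟩: (0.9489 + 0.3156i)/(2√2) = (0.3355 + 0.1116i)
|101⟩: (0.9489 - 0.3156i)/(2√2) = (0.3355 - 0.1116i)
|110⟩: (-0.9489 - 0.3156i)/(2√2) = (-0.3355 - 0.1116i)
|111⟩: (-0.9489 + 0.3156i)/(2√2) = (-0.3355 + 0.1116i)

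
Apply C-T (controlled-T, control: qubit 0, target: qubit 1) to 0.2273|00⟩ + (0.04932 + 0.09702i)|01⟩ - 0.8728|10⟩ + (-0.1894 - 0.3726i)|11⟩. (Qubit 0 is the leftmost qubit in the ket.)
0.2273|00⟩ + (0.04932 + 0.09702i)|01⟩ - 0.8728|10⟩ + (0.1295 - 0.3974i)|11⟩

C-T leaves the control-|0⟩ kets |00⟩, |01⟩ unchanged and applies T to qubit 1 on the control-|1⟩ pair (|10⟩, |11⟩).
T = [[1, 0], [0, (1/√2 + (1/√2)i)]].
With a = amp(|10⟩) = -0.8728 and b = amp(|11⟩) = (-0.1894 - 0.3726i):
new amp(|10⟩) = (1)·a = -0.8728
new amp(|11⟩) = (1/√2 + (1/√2)i)·b = (0.1295 - 0.3974i)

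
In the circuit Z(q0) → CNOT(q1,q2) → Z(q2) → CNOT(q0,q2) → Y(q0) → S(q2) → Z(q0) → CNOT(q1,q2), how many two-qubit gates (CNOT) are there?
3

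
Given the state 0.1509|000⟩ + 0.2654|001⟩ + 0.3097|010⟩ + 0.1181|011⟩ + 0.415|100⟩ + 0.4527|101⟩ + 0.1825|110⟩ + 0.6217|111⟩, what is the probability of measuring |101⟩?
0.2049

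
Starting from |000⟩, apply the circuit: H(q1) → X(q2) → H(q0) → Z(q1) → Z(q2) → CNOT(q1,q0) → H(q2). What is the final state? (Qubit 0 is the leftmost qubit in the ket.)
-1/√8|000⟩ + 1/√8|001⟩ + 1/√8|010⟩ - 1/√8|011⟩ - 1/√8|100⟩ + 1/√8|101⟩ + 1/√8|110⟩ - 1/√8|111⟩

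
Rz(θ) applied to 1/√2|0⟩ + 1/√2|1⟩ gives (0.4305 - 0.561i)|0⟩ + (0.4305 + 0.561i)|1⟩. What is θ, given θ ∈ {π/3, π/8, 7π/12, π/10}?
7π/12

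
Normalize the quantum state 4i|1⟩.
i|1⟩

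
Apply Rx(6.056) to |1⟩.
-0.1133i|0⟩ - 0.9936|1⟩

Rx(6.056) = [[cos(θ/2), −i·sin(θ/2)], [−i·sin(θ/2), cos(θ/2)]]; θ = 6.056, cos(θ/2) ≈ -0.993555, sin(θ/2) ≈ 0.113349.
With a = amp(|0⟩) = 0 and b = amp(|1⟩) = 1:
new amp(|0⟩) = (-0.993555)·a + (-0.113349i)·b = -0.1133i
new amp(|1⟩) = (-0.113349i)·a + (-0.993555)·b = -0.9936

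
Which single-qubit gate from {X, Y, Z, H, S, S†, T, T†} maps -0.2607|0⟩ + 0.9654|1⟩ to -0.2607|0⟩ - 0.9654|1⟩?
Z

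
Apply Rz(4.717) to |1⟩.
(-0.7087 + 0.7055i)|1⟩

Rz(4.717) = [[e^(−iθ/2), 0], [0, e^(iθ/2)]] with e^(±iθ/2) = cos(θ/2) ± i·sin(θ/2); θ = 4.717, cos(θ/2) ≈ -0.708735, sin(θ/2) ≈ 0.705475.
With a = amp(|0⟩) = 0 and b = amp(|1⟩) = 1:
new amp(|0⟩) = (-0.708735 - 0.705475i)·a = 0
new amp(|1⟩) = (-0.708735 + 0.705475i)·b = (-0.7087 + 0.7055i)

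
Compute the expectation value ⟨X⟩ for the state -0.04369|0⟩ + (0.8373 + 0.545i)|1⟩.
-0.07316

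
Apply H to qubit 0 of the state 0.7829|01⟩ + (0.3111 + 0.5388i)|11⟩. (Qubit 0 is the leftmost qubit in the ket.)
(0.7736 + 0.381i)|01⟩ + (0.3336 - 0.381i)|11⟩

H on qubit 0 mixes each pair of kets that differ only in qubit 0: amplitudes (a, b) of (|…0…⟩, |…1…⟩) become ((a + b)/√2, (a − b)/√2). Kets absent from the input have amplitude 0.
(|01⟩, |11⟩): (a, b) = (0.7829, (0.3111 + 0.5388i)) → ((0.7736 + 0.381i), (0.3336 - 0.381i))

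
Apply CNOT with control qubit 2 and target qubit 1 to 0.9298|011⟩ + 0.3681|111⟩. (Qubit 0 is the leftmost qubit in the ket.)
0.9298|001⟩ + 0.3681|101⟩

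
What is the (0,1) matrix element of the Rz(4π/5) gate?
0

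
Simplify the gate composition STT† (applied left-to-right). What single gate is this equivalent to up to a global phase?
S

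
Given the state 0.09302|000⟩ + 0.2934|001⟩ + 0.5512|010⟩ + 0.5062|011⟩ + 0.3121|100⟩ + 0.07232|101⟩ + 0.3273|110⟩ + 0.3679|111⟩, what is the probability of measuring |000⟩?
0.008653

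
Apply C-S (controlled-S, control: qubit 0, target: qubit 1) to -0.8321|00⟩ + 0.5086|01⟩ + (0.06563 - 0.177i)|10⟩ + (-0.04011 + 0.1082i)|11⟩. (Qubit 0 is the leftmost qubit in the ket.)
-0.8321|00⟩ + 0.5086|01⟩ + (0.06563 - 0.177i)|10⟩ + (-0.1082 - 0.04011i)|11⟩

C-S leaves the control-|0⟩ kets |00⟩, |01⟩ unchanged and applies S to qubit 1 on the control-|1⟩ pair (|10⟩, |11⟩).
S = [[1, 0], [0, i]].
With a = amp(|10⟩) = (0.06563 - 0.177i) and b = amp(|11⟩) = (-0.04011 + 0.1082i):
new amp(|10⟩) = (1)·a = (0.06563 - 0.177i)
new amp(|11⟩) = (i)·b = (-0.1082 - 0.04011i)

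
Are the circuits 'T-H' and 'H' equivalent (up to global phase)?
No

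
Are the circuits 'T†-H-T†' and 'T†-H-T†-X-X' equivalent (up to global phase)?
Yes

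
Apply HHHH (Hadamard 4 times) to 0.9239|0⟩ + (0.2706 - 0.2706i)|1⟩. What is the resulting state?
0.9239|0⟩ + (0.2706 - 0.2706i)|1⟩

H² = I, so an even number of Hadamards cancels: H^4 = I and the state is unchanged.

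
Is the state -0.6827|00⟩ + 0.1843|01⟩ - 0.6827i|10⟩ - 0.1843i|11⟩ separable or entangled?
Entangled

Writing the state as a|00⟩ + b|01⟩ + c|10⟩ + d|11⟩, it is a product state iff ad − bc = 0.
Here (a, b, c, d) = (-0.6827, 0.1843, -0.6827i, -0.1843i): ad − bc = (-0.6827)(-0.1843i) − (0.1843)(-0.6827i) = 0.2516i ≠ 0, so the state is entangled.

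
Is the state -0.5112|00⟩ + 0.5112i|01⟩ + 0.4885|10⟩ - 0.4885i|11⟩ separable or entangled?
Separable

Writing the state as a|00⟩ + b|01⟩ + c|10⟩ + d|11⟩, it is a product state iff ad − bc = 0.
Here (a, b, c, d) = (-0.5112, 0.5112i, 0.4885, -0.4885i): ad − bc = (-0.5112)(-0.4885i) − (0.5112i)(0.4885) = 0, so the state is separable.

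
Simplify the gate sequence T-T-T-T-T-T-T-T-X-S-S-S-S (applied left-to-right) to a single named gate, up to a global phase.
X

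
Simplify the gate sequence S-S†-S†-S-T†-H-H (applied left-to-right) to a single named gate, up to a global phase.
T†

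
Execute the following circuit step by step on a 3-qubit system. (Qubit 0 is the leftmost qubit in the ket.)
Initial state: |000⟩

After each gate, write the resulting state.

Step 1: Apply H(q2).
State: 1/√2|000⟩ + 1/√2|001⟩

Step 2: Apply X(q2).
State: 1/√2|000⟩ + 1/√2|001⟩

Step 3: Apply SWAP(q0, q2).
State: 1/√2|000⟩ + 1/√2|100⟩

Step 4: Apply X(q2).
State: 1/√2|001⟩ + 1/√2|101⟩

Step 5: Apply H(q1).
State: 1/2|001⟩ + 1/2|011⟩ + 1/2|101⟩ + 1/2|111⟩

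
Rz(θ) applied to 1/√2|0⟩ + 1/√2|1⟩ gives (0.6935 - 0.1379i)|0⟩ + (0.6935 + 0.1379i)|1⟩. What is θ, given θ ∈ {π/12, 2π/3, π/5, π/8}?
π/8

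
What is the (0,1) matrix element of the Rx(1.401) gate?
-0.6446i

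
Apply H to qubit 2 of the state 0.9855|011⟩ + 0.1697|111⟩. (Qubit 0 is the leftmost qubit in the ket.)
0.6969|010⟩ - 0.6969|011⟩ + 0.12|110⟩ - 0.12|111⟩

H on qubit 2 mixes each pair of kets that differ only in qubit 2: amplitudes (a, b) of (|…0…⟩, |…1…⟩) become ((a + b)/√2, (a − b)/√2). Kets absent from the input have amplitude 0.
(|010⟩, |011⟩): (a, b) = (0, 0.9855) → (0.6969, -0.6969)
(|110⟩, |111⟩): (a, b) = (0, 0.1697) → (0.12, -0.12)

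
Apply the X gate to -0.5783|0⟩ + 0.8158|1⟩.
0.8158|0⟩ - 0.5783|1⟩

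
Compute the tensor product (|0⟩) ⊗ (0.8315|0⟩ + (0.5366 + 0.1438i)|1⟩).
0.8315|00⟩ + (0.5366 + 0.1438i)|01⟩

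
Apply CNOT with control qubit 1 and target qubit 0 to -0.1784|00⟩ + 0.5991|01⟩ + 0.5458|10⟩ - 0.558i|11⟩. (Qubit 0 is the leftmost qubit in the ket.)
-0.1784|00⟩ - 0.558i|01⟩ + 0.5458|10⟩ + 0.5991|11⟩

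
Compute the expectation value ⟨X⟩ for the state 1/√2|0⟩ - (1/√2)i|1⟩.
0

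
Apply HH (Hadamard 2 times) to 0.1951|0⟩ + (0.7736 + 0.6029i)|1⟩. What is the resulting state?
0.1951|0⟩ + (0.7736 + 0.6029i)|1⟩

H² = I, so an even number of Hadamards cancels: H^2 = I and the state is unchanged.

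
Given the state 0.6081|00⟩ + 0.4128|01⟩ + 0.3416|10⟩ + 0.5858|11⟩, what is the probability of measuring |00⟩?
0.3698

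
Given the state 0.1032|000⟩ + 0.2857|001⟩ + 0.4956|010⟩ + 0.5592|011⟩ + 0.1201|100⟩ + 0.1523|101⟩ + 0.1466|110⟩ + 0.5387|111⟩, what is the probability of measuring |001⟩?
0.08162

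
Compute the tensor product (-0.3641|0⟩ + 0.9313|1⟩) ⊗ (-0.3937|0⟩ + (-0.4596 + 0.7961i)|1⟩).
0.1433|00⟩ + (0.1673 - 0.2899i)|01⟩ - 0.3667|10⟩ + (-0.428 + 0.7414i)|11⟩

amp(|b₁b₂…⟩) = product of the factor amplitudes for bits b₁, b₂, …; only kets whose every factor amplitude is nonzero survive.
|00⟩: (-0.3641)(-0.3937) = 0.1433
|01⟩: (-0.3641)(-0.4596 + 0.7961i) = (0.1673 - 0.2899i)
|10⟩: (0.9313)(-0.3937) = -0.3667
|11⟩: (0.9313)(-0.4596 + 0.7961i) = (-0.428 + 0.7414i)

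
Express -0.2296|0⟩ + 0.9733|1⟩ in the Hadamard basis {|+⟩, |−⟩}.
0.5259|+⟩ - 0.8506|−⟩

With |ψ⟩ = α|0⟩ + β|1⟩, the Hadamard-basis coefficients are ⟨+|ψ⟩ = (α + β)/√2 and ⟨−|ψ⟩ = (α − β)/√2.
Here α = -0.2296, β = 0.9733: (α + β)/√2 = 0.5259, (α − β)/√2 = -0.8506.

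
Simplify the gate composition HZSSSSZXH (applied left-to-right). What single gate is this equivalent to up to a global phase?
Z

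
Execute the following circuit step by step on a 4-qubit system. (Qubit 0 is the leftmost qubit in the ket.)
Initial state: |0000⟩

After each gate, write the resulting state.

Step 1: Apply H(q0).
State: 1/√2|0000⟩ + 1/√2|1000⟩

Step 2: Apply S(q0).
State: 1/√2|0000⟩ + (1/√2)i|1000⟩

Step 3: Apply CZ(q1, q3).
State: 1/√2|0000⟩ + (1/√2)i|1000⟩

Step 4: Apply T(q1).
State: 1/√2|0000⟩ + (1/√2)i|1000⟩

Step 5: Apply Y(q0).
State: 1/√2|0000⟩ + (1/√2)i|1000⟩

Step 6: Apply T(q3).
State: 1/√2|0000⟩ + (1/√2)i|1000⟩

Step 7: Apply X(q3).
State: 1/√2|0001⟩ + (1/√2)i|1001⟩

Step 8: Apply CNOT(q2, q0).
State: 1/√2|0001⟩ + (1/√2)i|1001⟩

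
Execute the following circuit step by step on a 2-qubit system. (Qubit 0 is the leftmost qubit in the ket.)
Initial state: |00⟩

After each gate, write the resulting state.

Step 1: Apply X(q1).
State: |01⟩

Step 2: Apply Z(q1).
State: -|01⟩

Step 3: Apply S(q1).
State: -i|01⟩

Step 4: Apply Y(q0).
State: |11⟩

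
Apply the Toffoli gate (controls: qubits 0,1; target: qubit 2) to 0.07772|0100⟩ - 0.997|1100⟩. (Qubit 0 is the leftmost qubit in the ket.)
0.07772|0100⟩ - 0.997|1110⟩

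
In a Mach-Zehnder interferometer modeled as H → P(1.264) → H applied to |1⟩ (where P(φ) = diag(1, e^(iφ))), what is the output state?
(0.349 - 0.4767i)|0⟩ + (0.651 + 0.4767i)|1⟩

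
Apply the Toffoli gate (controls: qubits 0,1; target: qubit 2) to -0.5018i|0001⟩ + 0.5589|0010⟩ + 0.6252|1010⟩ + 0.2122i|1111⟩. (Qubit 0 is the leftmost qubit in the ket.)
-0.5018i|0001⟩ + 0.5589|0010⟩ + 0.6252|1010⟩ + 0.2122i|1101⟩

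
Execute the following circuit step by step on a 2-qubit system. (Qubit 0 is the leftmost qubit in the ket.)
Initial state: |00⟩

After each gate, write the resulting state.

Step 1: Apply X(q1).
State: |01⟩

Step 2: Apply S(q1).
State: i|01⟩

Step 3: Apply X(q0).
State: i|11⟩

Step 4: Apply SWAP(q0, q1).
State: i|11⟩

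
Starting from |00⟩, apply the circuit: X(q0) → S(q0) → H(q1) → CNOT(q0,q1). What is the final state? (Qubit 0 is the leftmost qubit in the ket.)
(1/√2)i|10⟩ + (1/√2)i|11⟩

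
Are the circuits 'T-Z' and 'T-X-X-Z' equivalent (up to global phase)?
Yes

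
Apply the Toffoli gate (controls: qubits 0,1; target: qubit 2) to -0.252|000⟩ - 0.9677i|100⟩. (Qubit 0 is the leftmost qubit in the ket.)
-0.252|000⟩ - 0.9677i|100⟩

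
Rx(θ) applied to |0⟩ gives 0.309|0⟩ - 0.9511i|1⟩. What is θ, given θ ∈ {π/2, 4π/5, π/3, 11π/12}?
4π/5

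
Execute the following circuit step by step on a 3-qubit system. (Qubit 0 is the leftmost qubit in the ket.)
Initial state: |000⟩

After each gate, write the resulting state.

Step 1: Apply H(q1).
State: 1/√2|000⟩ + 1/√2|010⟩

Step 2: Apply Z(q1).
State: 1/√2|000⟩ - 1/√2|010⟩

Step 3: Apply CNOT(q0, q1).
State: 1/√2|000⟩ - 1/√2|010⟩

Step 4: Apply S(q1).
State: 1/√2|000⟩ - (1/√2)i|010⟩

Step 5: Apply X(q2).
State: 1/√2|001⟩ - (1/√2)i|011⟩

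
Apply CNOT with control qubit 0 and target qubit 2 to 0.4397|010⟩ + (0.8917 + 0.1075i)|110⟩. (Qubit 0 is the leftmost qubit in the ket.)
0.4397|010⟩ + (0.8917 + 0.1075i)|111⟩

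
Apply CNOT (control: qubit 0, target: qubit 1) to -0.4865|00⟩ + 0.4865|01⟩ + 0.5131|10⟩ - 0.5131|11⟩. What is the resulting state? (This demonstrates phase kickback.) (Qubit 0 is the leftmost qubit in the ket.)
-0.4865|00⟩ + 0.4865|01⟩ - 0.5131|10⟩ + 0.5131|11⟩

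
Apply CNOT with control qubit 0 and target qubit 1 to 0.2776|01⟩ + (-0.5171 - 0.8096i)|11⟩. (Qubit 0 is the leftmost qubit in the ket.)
0.2776|01⟩ + (-0.5171 - 0.8096i)|10⟩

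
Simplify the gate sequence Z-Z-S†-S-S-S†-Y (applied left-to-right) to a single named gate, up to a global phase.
Y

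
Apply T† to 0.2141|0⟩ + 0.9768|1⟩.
0.2141|0⟩ + (0.6907 - 0.6907i)|1⟩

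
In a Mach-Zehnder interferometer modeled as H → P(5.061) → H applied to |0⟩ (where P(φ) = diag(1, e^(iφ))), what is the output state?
(0.6708 - 0.4699i)|0⟩ + (0.3292 + 0.4699i)|1⟩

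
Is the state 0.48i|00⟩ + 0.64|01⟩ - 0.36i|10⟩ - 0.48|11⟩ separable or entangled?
Separable

Writing the state as a|00⟩ + b|01⟩ + c|10⟩ + d|11⟩, it is a product state iff ad − bc = 0.
Here (a, b, c, d) = (0.48i, 0.64, -0.36i, -0.48): ad − bc = (0.48i)(-0.48) − (0.64)(-0.36i) = 0, so the state is separable.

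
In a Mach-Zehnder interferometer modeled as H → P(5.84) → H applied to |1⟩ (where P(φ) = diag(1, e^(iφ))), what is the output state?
(0.0483 + 0.2144i)|0⟩ + (0.9517 - 0.2144i)|1⟩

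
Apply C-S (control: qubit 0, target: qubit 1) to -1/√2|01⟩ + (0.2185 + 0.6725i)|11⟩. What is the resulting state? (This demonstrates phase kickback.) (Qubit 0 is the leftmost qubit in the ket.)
-1/√2|01⟩ + (-0.6725 + 0.2185i)|11⟩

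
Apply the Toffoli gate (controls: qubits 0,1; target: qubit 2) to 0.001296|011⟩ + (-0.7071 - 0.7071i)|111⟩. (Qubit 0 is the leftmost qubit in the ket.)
0.001296|011⟩ + (-0.7071 - 0.7071i)|110⟩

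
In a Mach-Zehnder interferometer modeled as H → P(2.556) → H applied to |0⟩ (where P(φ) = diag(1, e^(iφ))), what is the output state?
(0.08331 + 0.2763i)|0⟩ + (0.9167 - 0.2763i)|1⟩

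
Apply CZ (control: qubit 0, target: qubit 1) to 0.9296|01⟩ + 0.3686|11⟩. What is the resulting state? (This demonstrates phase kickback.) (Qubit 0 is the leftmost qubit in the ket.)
0.9296|01⟩ - 0.3686|11⟩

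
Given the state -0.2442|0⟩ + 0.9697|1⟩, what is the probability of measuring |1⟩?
0.9403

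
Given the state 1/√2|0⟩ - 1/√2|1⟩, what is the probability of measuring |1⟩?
1/2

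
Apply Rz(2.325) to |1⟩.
(0.397 + 0.9178i)|1⟩

Rz(2.325) = [[e^(−iθ/2), 0], [0, e^(iθ/2)]] with e^(±iθ/2) = cos(θ/2) ± i·sin(θ/2); θ = 2.325, cos(θ/2) ≈ 0.397046, sin(θ/2) ≈ 0.917799.
With a = amp(|0⟩) = 0 and b = amp(|1⟩) = 1:
new amp(|0⟩) = (0.397046 - 0.917799i)·a = 0
new amp(|1⟩) = (0.397046 + 0.917799i)·b = (0.397 + 0.9178i)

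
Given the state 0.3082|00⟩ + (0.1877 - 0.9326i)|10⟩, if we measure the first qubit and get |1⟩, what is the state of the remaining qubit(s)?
(0.1973 - 0.9803i)|0⟩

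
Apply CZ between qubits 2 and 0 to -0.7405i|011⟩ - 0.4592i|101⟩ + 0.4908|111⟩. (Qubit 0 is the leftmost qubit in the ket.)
-0.7405i|011⟩ + 0.4592i|101⟩ - 0.4908|111⟩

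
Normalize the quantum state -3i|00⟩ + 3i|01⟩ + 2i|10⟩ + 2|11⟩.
-0.5883i|00⟩ + 0.5883i|01⟩ + 0.3922i|10⟩ + 0.3922|11⟩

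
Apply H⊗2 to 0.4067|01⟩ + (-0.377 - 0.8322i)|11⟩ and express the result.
(0.01485 - 0.4161i)|00⟩ + (-0.01485 + 0.4161i)|01⟩ + (0.3919 + 0.4161i)|10⟩ + (-0.3919 - 0.4161i)|11⟩

H⊗2 gives amp(|y⟩) = (1/2) Σ_x (−1)^(x·y) amp(|x⟩), where x·y is the number of positions in which both x and y have a 1.
|00⟩: (0.4067 + (-0.377 - 0.8322i))/2 = (0.01485 - 0.4161i)
|01⟩: (-0.4067 - (-0.377 - 0.8322i))/2 = (-0.01485 + 0.4161i)
|10⟩: (0.4067 - (-0.377 - 0.8322i))/2 = (0.3919 + 0.4161i)
|11⟩: (-0.4067 + (-0.377 - 0.8322i))/2 = (-0.3919 - 0.4161i)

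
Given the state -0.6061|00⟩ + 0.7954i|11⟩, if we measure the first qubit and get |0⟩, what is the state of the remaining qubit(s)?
-|0⟩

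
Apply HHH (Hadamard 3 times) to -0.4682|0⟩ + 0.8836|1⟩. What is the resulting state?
0.2937|0⟩ - 0.9559|1⟩

H² = I, so H^3 = H: a single Hadamard. With (a, b) = (-0.4682, 0.8836), H gives ((a + b)/√2, (a − b)/√2) = (0.2937, -0.9559).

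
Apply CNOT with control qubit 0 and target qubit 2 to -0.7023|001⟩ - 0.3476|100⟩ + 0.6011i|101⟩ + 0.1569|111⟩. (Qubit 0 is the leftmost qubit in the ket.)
-0.7023|001⟩ + 0.6011i|100⟩ - 0.3476|101⟩ + 0.1569|110⟩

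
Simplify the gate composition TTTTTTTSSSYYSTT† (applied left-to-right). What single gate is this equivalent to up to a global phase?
T†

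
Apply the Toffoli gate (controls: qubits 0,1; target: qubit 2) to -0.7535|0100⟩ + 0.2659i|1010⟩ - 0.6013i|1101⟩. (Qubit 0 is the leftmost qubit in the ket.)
-0.7535|0100⟩ + 0.2659i|1010⟩ - 0.6013i|1111⟩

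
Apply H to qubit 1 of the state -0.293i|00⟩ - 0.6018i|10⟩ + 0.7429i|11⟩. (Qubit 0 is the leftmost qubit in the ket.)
-0.2072i|00⟩ - 0.2072i|01⟩ + 0.09977i|10⟩ - 0.9508i|11⟩

H on qubit 1 mixes each pair of kets that differ only in qubit 1: amplitudes (a, b) of (|…0…⟩, |…1…⟩) become ((a + b)/√2, (a − b)/√2). Kets absent from the input have amplitude 0.
(|00⟩, |01⟩): (a, b) = (-0.293i, 0) → (-0.2072i, -0.2072i)
(|10⟩, |11⟩): (a, b) = (-0.6018i, 0.7429i) → (0.09977i, -0.9508i)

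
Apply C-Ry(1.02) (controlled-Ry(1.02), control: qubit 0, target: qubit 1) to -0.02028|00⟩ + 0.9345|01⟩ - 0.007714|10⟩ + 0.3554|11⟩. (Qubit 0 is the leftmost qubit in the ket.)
-0.02028|00⟩ + 0.9345|01⟩ - 0.1802|10⟩ + 0.3064|11⟩

C-Ry(1.02) leaves the control-|0⟩ kets |00⟩, |01⟩ unchanged and applies Ry(1.02) to qubit 1 on the control-|1⟩ pair (|10⟩, |11⟩).
Ry(1.02) = [[cos(θ/2), −sin(θ/2)], [sin(θ/2), cos(θ/2)]]; θ = 1.02, cos(θ/2) ≈ 0.872745, sin(θ/2) ≈ 0.488177.
With a = amp(|10⟩) = -0.007714 and b = amp(|11⟩) = 0.3554:
new amp(|10⟩) = (0.872745)·a + (-0.488177)·b = -0.1802
new amp(|11⟩) = (0.488177)·a + (0.872745)·b = 0.3064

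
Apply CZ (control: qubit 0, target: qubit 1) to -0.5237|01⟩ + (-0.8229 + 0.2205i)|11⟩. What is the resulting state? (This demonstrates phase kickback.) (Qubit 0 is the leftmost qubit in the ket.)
-0.5237|01⟩ + (0.8229 - 0.2205i)|11⟩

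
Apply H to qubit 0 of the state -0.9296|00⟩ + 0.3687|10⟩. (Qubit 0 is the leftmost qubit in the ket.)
-0.3966|00⟩ - 0.918|10⟩

H on qubit 0 mixes each pair of kets that differ only in qubit 0: amplitudes (a, b) of (|…0…⟩, |…1…⟩) become ((a + b)/√2, (a − b)/√2). Kets absent from the input have amplitude 0.
(|00⟩, |10⟩): (a, b) = (-0.9296, 0.3687) → (-0.3966, -0.918)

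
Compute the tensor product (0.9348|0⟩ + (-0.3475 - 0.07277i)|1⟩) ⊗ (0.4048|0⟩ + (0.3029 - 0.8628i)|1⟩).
0.3784|00⟩ + (0.2832 - 0.8065i)|01⟩ + (-0.1407 - 0.02946i)|10⟩ + (-0.168 + 0.2778i)|11⟩

amp(|b₁b₂…⟩) = product of the factor amplitudes for bits b₁, b₂, …; only kets whose every factor amplitude is nonzero survive.
|00⟩: (0.9348)(0.4048) = 0.3784
|01⟩: (0.9348)(0.3029 - 0.8628i) = (0.2832 - 0.8065i)
|10⟩: (-0.3475 - 0.07277i)(0.4048) = (-0.1407 - 0.02946i)
|11⟩: (-0.3475 - 0.07277i)(0.3029 - 0.8628i) = (-0.168 + 0.2778i)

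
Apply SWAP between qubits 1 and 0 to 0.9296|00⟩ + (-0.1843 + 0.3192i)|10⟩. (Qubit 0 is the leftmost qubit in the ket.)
0.9296|00⟩ + (-0.1843 + 0.3192i)|01⟩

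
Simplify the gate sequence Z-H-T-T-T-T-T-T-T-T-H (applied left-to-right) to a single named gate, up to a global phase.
Z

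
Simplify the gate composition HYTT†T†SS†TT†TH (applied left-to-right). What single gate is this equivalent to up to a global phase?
Y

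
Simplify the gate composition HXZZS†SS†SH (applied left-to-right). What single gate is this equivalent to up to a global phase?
Z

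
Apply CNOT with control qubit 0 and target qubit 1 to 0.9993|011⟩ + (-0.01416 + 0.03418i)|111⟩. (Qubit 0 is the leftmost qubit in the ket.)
0.9993|011⟩ + (-0.01416 + 0.03418i)|101⟩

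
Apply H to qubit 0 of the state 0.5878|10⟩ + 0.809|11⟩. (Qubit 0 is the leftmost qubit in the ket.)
0.4156|00⟩ + 0.572|01⟩ - 0.4156|10⟩ - 0.572|11⟩

H on qubit 0 mixes each pair of kets that differ only in qubit 0: amplitudes (a, b) of (|…0…⟩, |…1…⟩) become ((a + b)/√2, (a − b)/√2). Kets absent from the input have amplitude 0.
(|00⟩, |10⟩): (a, b) = (0, 0.5878) → (0.4156, -0.4156)
(|01⟩, |11⟩): (a, b) = (0, 0.809) → (0.572, -0.572)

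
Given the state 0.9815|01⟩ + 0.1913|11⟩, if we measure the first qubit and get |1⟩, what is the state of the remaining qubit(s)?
|1⟩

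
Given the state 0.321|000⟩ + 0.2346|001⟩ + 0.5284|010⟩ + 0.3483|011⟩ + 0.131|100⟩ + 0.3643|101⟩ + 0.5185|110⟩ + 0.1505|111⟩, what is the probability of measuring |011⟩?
0.1213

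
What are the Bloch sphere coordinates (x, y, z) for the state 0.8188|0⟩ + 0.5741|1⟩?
(0.9401, 0, 0.3408)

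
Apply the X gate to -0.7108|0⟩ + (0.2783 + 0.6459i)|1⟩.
(0.2783 + 0.6459i)|0⟩ - 0.7108|1⟩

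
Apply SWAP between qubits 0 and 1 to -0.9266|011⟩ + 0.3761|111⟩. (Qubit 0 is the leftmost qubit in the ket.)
-0.9266|101⟩ + 0.3761|111⟩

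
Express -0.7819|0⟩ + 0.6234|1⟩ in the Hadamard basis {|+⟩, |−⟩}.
-0.1121|+⟩ - 0.9937|−⟩

With |ψ⟩ = α|0⟩ + β|1⟩, the Hadamard-basis coefficients are ⟨+|ψ⟩ = (α + β)/√2 and ⟨−|ψ⟩ = (α − β)/√2.
Here α = -0.7819, β = 0.6234: (α + β)/√2 = -0.1121, (α − β)/√2 = -0.9937.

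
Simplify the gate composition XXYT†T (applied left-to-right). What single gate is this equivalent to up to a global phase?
Y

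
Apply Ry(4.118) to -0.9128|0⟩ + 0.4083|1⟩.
0.06754|0⟩ - 0.9977|1⟩

Ry(4.118) = [[cos(θ/2), −sin(θ/2)], [sin(θ/2), cos(θ/2)]]; θ = 4.118, cos(θ/2) ≈ -0.46904, sin(θ/2) ≈ 0.883177.
With a = amp(|0⟩) = -0.9128 and b = amp(|1⟩) = 0.4083:
new amp(|0⟩) = (-0.46904)·a + (-0.883177)·b = 0.06754
new amp(|1⟩) = (0.883177)·a + (-0.46904)·b = -0.9977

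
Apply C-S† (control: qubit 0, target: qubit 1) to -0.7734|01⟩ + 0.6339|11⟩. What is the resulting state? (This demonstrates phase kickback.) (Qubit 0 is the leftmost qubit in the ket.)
-0.7734|01⟩ - 0.6339i|11⟩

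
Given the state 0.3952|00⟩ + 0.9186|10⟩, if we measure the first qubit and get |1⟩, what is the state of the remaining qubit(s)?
|0⟩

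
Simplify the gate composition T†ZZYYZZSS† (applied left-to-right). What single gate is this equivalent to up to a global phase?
T†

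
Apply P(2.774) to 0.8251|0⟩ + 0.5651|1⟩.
0.8251|0⟩ + (-0.5273 + 0.2031i)|1⟩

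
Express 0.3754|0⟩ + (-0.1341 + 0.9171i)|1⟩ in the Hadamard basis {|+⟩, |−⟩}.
(0.1706 + 0.6485i)|+⟩ + (0.3603 - 0.6485i)|−⟩

With |ψ⟩ = α|0⟩ + β|1⟩, the Hadamard-basis coefficients are ⟨+|ψ⟩ = (α + β)/√2 and ⟨−|ψ⟩ = (α − β)/√2.
Here α = 0.3754, β = (-0.1341 + 0.9171i): (α + β)/√2 = (0.1706 + 0.6485i), (α − β)/√2 = (0.3603 - 0.6485i).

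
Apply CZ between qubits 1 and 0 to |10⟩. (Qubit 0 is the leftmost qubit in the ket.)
|10⟩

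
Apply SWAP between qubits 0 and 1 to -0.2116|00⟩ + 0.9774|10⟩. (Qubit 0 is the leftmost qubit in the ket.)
-0.2116|00⟩ + 0.9774|01⟩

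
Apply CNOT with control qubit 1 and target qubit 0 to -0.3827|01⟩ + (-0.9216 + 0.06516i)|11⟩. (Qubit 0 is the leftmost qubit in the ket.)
(-0.9216 + 0.06516i)|01⟩ - 0.3827|11⟩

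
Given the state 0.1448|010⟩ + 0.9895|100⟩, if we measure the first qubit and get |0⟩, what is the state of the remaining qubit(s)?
|10⟩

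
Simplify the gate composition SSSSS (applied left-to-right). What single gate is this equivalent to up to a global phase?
S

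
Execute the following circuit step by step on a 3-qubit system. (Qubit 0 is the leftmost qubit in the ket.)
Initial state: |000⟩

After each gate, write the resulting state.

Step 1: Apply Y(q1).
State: i|010⟩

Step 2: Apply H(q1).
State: (1/√2)i|000⟩ - (1/√2)i|010⟩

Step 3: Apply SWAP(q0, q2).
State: (1/√2)i|000⟩ - (1/√2)i|010⟩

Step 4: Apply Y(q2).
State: -1/√2|001⟩ + 1/√2|011⟩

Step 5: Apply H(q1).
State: -|011⟩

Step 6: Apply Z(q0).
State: -|011⟩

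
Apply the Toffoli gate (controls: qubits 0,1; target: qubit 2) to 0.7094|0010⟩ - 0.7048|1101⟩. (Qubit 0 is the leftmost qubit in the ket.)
0.7094|0010⟩ - 0.7048|1111⟩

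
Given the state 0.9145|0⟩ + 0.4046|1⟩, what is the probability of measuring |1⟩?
0.1637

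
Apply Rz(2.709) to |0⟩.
(0.2146 - 0.9767i)|0⟩

Rz(2.709) = [[e^(−iθ/2), 0], [0, e^(iθ/2)]] with e^(±iθ/2) = cos(θ/2) ± i·sin(θ/2); θ = 2.709, cos(θ/2) ≈ 0.214614, sin(θ/2) ≈ 0.976699.
With a = amp(|0⟩) = 1 and b = amp(|1⟩) = 0:
new amp(|0⟩) = (0.214614 - 0.976699i)·a = (0.2146 - 0.9767i)
new amp(|1⟩) = (0.214614 + 0.976699i)·b = 0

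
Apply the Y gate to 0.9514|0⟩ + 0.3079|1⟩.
-0.3079i|0⟩ + 0.9514i|1⟩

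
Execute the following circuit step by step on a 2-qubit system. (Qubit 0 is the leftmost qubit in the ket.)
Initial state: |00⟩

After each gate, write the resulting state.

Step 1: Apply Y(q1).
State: i|01⟩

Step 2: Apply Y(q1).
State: |00⟩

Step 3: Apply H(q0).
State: 1/√2|00⟩ + 1/√2|10⟩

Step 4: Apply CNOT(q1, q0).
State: 1/√2|00⟩ + 1/√2|10⟩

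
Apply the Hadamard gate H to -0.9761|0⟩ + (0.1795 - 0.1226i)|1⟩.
(-0.5633 - 0.08669i)|0⟩ + (-0.8171 + 0.08669i)|1⟩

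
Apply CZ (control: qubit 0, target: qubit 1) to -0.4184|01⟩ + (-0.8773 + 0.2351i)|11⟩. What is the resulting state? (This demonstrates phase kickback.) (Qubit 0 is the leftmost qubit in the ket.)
-0.4184|01⟩ + (0.8773 - 0.2351i)|11⟩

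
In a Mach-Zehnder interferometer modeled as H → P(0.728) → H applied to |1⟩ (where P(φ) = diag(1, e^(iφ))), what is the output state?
(0.1267 - 0.3327i)|0⟩ + (0.8733 + 0.3327i)|1⟩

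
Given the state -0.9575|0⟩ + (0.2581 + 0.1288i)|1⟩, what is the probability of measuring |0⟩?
0.9168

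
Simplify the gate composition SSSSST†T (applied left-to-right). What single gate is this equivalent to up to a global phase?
S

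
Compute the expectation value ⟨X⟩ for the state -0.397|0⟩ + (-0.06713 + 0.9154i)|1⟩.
0.0533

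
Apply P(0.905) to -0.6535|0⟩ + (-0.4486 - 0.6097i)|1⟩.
-0.6535|0⟩ + (0.2024 - 0.7294i)|1⟩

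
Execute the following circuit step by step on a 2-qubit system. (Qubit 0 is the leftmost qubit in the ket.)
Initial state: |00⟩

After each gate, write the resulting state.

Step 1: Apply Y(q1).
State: i|01⟩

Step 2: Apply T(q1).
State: (-1/√2 + (1/√2)i)|01⟩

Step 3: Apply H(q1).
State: (-1/2 + (1/2)i)|00⟩ + (1/2 - (1/2)i)|01⟩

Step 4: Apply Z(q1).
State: (-1/2 + (1/2)i)|00⟩ + (-1/2 + (1/2)i)|01⟩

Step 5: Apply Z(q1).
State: (-1/2 + (1/2)i)|00⟩ + (1/2 - (1/2)i)|01⟩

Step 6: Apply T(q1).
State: (-1/2 + (1/2)i)|00⟩ + 1/√2|01⟩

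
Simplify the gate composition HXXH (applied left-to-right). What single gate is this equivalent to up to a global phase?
I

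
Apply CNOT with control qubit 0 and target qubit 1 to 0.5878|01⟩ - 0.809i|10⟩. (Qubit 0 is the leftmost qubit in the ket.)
0.5878|01⟩ - 0.809i|11⟩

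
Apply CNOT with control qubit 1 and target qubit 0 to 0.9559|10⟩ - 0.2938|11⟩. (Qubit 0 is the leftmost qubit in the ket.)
-0.2938|01⟩ + 0.9559|10⟩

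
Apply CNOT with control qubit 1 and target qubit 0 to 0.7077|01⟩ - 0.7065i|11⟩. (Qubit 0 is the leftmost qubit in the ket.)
-0.7065i|01⟩ + 0.7077|11⟩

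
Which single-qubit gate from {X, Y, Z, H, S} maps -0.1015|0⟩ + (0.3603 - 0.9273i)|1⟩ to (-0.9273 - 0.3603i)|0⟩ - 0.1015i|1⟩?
Y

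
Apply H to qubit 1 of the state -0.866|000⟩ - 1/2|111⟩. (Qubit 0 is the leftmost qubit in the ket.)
-0.6124|000⟩ - 0.6124|010⟩ - 1/√8|101⟩ + 1/√8|111⟩

H on qubit 1 mixes each pair of kets that differ only in qubit 1: amplitudes (a, b) of (|…0…⟩, |…1…⟩) become ((a + b)/√2, (a − b)/√2). Kets absent from the input have amplitude 0.
(|000⟩, |010⟩): (a, b) = (-0.866, 0) → (-0.6124, -0.6124)
(|101⟩, |111⟩): (a, b) = (0, -1/2) → (-1/√8, 1/√8)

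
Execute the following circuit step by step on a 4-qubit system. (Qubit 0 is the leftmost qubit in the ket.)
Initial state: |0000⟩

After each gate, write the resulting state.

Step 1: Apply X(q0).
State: |1000⟩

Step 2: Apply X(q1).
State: |1100⟩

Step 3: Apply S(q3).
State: |1100⟩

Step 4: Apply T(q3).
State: |1100⟩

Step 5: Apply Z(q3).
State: |1100⟩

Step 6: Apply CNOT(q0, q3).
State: |1101⟩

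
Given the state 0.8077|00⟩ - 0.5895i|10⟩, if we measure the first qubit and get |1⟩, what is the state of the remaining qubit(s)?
-i|0⟩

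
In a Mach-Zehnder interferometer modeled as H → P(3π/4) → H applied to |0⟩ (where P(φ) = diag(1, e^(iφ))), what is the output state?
(0.1464 + (1/√8)i)|0⟩ + (0.8536 - (1/√8)i)|1⟩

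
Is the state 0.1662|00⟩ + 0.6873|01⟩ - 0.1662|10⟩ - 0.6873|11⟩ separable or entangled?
Separable

Writing the state as a|00⟩ + b|01⟩ + c|10⟩ + d|11⟩, it is a product state iff ad − bc = 0.
Here (a, b, c, d) = (0.1662, 0.6873, -0.1662, -0.6873): ad − bc = (0.1662)(-0.6873) − (0.6873)(-0.1662) = 0, so the state is separable.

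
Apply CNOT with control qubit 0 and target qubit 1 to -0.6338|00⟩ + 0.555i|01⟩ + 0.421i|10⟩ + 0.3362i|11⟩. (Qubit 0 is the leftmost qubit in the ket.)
-0.6338|00⟩ + 0.555i|01⟩ + 0.3362i|10⟩ + 0.421i|11⟩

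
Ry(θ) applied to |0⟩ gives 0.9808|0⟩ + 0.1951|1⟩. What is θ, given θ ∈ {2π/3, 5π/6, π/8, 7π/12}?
π/8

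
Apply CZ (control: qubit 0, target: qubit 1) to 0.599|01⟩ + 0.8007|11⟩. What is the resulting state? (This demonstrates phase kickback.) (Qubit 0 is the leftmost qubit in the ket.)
0.599|01⟩ - 0.8007|11⟩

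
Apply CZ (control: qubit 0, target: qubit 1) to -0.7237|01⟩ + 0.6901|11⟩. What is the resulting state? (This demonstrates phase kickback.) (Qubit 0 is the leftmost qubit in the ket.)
-0.7237|01⟩ - 0.6901|11⟩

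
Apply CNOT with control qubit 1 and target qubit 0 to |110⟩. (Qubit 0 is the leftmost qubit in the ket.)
|010⟩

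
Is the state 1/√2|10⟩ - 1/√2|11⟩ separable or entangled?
Separable

Writing the state as a|00⟩ + b|01⟩ + c|10⟩ + d|11⟩, it is a product state iff ad − bc = 0.
Here (a, b, c, d) = (0, 0, 1/√2, -1/√2): ad − bc = (0)(-1/√2) − (0)(1/√2) = 0, so the state is separable.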